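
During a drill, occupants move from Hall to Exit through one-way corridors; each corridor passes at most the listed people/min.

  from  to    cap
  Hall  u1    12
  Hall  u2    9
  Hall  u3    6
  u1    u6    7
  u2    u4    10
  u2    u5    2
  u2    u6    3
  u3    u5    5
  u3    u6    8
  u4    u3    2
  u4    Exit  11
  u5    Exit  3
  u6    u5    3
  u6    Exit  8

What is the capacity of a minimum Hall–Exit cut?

20

Augment Hall→u1→u6→Exit: bottleneck 7, flow now 7.
Augment Hall→u2→u4→Exit: bottleneck 9, flow now 16.
Augment Hall→u3→u5→Exit: bottleneck 3, flow now 19.
Augment Hall→u3→u6→Exit: bottleneck 1, flow now 20.
No augmenting path remains; maximum flow = 20.
By max-flow min-cut, the minimum cut capacity equals the max flow.
In the residual graph, reachable from Hall: {Hall, u1, u3, u5, u6}.
Min-cut edges: Hall→u2 (9), u5→Exit (3), u6→Exit (8); capacity 9 + 3 + 8 = 20.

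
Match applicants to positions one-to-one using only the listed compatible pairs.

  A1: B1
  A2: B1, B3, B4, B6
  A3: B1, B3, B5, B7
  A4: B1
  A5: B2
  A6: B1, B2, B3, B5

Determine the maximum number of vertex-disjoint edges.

Unit-capacity flow: source→left, listed edges, right→sink; max matching = max flow.
Augmenting path A1→B1 (+1); matched 1.
Augmenting path A2→B3 (+1); matched 2.
Augmenting path A3→B5 (+1); matched 3.
Augmenting path A5→B2 (+1); matched 4.
Augmenting path A6→B3→A2→B4 (+1); matched 5.
No augmenting path remains; maximum matching = 5.
König certificate: {A2, A3, A5, A6, B1} is a vertex cover of size 5 (every listed pair touches it), so no matching can be larger.

5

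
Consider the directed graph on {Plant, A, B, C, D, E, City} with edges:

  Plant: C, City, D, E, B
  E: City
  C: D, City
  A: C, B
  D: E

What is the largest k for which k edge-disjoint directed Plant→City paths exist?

Assign every edge capacity 1; by Menger, the answer equals the max flow.
Path Plant→City (+1); total 1.
Path Plant→C→City (+1); total 2.
Path Plant→E→City (+1); total 3.
No residual Plant→City path; max flow = 3.
Certifying cut of size 3: {E→City, Plant→C, Plant→City}.

3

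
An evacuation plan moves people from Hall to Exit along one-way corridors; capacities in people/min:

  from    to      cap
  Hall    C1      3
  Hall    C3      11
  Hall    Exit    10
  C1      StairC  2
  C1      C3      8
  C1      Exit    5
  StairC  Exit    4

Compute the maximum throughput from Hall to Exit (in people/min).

Augment Hall→Exit: bottleneck 10, flow now 10.
Augment Hall→C1→Exit: bottleneck 3, flow now 13.
No augmenting path remains; maximum flow = 13.
In the residual graph, reachable from Hall: {Hall, C3}.
Min-cut edges: Hall→C1 (3), Hall→Exit (10); capacity 3 + 10 = 13.
This cut is saturated, so no flow can exceed 13.

13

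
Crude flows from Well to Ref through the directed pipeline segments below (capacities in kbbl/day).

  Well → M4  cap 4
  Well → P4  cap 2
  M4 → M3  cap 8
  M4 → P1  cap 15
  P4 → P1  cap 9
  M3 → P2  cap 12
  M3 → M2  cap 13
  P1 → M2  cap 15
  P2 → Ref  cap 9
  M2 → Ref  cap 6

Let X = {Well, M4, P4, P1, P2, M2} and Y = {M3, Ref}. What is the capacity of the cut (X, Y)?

23

Edges leaving {Well, M4, P4, P1, P2, M2}: M4→M3 (8), P2→Ref (9), M2→Ref (6).
Cut capacity = 8 + 9 + 6 = 23.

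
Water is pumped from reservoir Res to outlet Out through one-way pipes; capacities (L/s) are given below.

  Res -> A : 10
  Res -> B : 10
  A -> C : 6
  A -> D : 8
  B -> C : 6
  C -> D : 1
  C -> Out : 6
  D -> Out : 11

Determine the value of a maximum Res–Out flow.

15

Augment Res→A→C→Out: bottleneck 6, flow now 6.
Augment Res→A→D→Out: bottleneck 4, flow now 10.
Augment Res→B→C→D→Out: bottleneck 1, flow now 11.
Augment Res→B→C→A→D→Out: bottleneck 4, flow now 15. (uses reverse residual edge)
No augmenting path remains; maximum flow = 15.
In the residual graph, reachable from Res: {Res, A, B, C}.
Min-cut edges: A→D (8), C→D (1), C→Out (6); capacity 8 + 1 + 6 = 15.
This cut is saturated, so no flow can exceed 15.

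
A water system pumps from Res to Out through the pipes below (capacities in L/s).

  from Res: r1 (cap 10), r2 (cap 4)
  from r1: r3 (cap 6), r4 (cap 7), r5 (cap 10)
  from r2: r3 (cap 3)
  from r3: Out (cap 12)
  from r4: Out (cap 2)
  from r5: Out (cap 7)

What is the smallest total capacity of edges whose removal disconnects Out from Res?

Augment Res→r1→r3→Out: bottleneck 6, flow now 6.
Augment Res→r1→r4→Out: bottleneck 2, flow now 8.
Augment Res→r1→r5→Out: bottleneck 2, flow now 10.
Augment Res→r2→r3→Out: bottleneck 3, flow now 13.
No augmenting path remains; maximum flow = 13.
By max-flow min-cut, the minimum cut capacity equals the max flow.
In the residual graph, reachable from Res: {Res, r2}.
Min-cut edges: Res→r1 (10), r2→r3 (3); capacity 10 + 3 = 13.

13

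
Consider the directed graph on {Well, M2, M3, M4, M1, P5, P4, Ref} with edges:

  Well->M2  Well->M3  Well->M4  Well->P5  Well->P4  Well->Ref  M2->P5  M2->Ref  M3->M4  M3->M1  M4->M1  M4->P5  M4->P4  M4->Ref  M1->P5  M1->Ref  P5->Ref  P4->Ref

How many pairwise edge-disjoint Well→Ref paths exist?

Assign every edge capacity 1; by Menger, the answer equals the max flow.
Path Well→Ref (+1); total 1.
Path Well→M2→Ref (+1); total 2.
Path Well→M4→Ref (+1); total 3.
Path Well→P5→Ref (+1); total 4.
Path Well→P4→Ref (+1); total 5.
Path Well→M3→M1→Ref (+1); total 6.
No residual Well→Ref path; max flow = 6.
Certifying cut of size 6: {Well→M2, Well→M3, Well→M4, Well→P4, Well→P5, Well→Ref}.

6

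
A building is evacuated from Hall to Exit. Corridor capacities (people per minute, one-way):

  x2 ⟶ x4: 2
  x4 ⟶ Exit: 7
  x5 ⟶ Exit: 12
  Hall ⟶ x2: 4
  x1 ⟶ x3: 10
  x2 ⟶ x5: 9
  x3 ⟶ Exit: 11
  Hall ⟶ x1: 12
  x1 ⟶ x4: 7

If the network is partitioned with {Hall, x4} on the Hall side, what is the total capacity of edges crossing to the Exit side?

23

Edges leaving {Hall, x4}: Hall→x1 (12), Hall→x2 (4), x4→Exit (7).
Cut capacity = 12 + 4 + 7 = 23.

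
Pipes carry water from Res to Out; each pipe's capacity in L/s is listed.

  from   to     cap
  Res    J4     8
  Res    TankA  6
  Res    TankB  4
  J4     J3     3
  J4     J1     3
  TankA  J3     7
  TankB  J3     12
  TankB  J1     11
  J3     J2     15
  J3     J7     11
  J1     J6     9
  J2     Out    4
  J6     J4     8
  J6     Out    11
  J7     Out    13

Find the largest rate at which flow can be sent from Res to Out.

16

Augment Res→J4→J3→J2→Out: bottleneck 3, flow now 3.
Augment Res→J4→J1→J6→Out: bottleneck 3, flow now 6.
Augment Res→TankA→J3→J2→Out: bottleneck 1, flow now 7.
Augment Res→TankA→J3→J7→Out: bottleneck 5, flow now 12.
Augment Res→TankB→J3→J7→Out: bottleneck 4, flow now 16.
No augmenting path remains; maximum flow = 16.
In the residual graph, reachable from Res: {Res, J4}.
Min-cut edges: Res→TankA (6), Res→TankB (4), J4→J3 (3), J4→J1 (3); capacity 6 + 4 + 3 + 3 = 16.
This cut is saturated, so no flow can exceed 16.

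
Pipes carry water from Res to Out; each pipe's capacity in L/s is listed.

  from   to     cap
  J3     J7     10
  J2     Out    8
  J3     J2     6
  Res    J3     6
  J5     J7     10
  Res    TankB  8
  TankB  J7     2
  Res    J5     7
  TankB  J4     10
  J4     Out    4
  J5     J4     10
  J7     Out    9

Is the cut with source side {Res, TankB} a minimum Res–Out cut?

No — its capacity is 25, but the minimum cut has capacity 19.

Given cut capacity: 7 + 6 + 2 + 10 = 25.
Augment Res→J5→J7→Out: bottleneck 7, flow now 7.
Augment Res→TankB→J7→Out: bottleneck 2, flow now 9.
Augment Res→TankB→J4→Out: bottleneck 4, flow now 13.
Augment Res→J3→J2→Out: bottleneck 6, flow now 19.
No augmenting path remains; maximum flow = 19.
In the residual graph, reachable from Res: {Res, TankB, J4}.
Min-cut edges: Res→J5 (7), Res→J3 (6), TankB→J7 (2), J4→Out (4); capacity 7 + 6 + 2 + 4 = 19.
Cut capacity 25 exceeds the max flow 19, so it is not minimum.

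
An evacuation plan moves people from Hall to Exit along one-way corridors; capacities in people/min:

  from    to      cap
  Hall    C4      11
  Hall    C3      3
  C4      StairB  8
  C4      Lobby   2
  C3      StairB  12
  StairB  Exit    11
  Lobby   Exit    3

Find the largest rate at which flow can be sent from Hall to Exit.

13

Augment Hall→C4→StairB→Exit: bottleneck 8, flow now 8.
Augment Hall→C4→Lobby→Exit: bottleneck 2, flow now 10.
Augment Hall→C3→StairB→Exit: bottleneck 3, flow now 13.
No augmenting path remains; maximum flow = 13.
In the residual graph, reachable from Hall: {Hall, C4}.
Min-cut edges: Hall→C3 (3), C4→StairB (8), C4→Lobby (2); capacity 3 + 8 + 2 = 13.
This cut is saturated, so no flow can exceed 13.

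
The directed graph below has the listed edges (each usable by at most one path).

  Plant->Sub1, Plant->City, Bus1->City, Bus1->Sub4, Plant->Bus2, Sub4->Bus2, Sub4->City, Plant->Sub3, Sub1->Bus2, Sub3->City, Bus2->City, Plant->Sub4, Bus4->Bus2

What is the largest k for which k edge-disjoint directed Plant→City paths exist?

4

Assign every edge capacity 1; by Menger, the answer equals the max flow.
Path Plant→City (+1); total 1.
Path Plant→Sub3→City (+1); total 2.
Path Plant→Sub4→City (+1); total 3.
Path Plant→Bus2→City (+1); total 4.
No residual Plant→City path; max flow = 4.
Certifying cut of size 4: {Bus2→City, Plant→City, Plant→Sub3, Plant→Sub4}.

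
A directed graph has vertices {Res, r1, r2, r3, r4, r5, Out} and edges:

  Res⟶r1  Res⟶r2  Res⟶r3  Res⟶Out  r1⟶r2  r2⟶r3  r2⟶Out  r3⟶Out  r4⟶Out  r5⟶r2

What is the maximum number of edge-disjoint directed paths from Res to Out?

3

Assign every edge capacity 1; by Menger, the answer equals the max flow.
Path Res→Out (+1); total 1.
Path Res→r2→Out (+1); total 2.
Path Res→r3→Out (+1); total 3.
No residual Res→Out path; max flow = 3.
Certifying cut of size 3: {Res→Out, r2→Out, r3→Out}.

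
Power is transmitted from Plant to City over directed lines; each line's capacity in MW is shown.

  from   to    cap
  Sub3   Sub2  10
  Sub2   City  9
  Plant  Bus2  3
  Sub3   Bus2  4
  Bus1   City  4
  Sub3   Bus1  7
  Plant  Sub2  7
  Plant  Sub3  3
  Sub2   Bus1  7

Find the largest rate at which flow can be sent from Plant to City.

Augment Plant→Sub2→City: bottleneck 7, flow now 7.
Augment Plant→Sub3→Sub2→City: bottleneck 2, flow now 9.
Augment Plant→Sub3→Bus1→City: bottleneck 1, flow now 10.
No augmenting path remains; maximum flow = 10.
In the residual graph, reachable from Plant: {Plant, Bus2}.
Min-cut edges: Plant→Sub3 (3), Plant→Sub2 (7); capacity 3 + 7 = 10.
This cut is saturated, so no flow can exceed 10.

10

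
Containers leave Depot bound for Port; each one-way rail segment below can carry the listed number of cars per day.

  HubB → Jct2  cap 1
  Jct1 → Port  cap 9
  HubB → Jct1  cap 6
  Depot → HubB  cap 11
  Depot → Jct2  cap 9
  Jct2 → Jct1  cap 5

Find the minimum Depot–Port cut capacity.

9

Augment Depot→Jct2→Jct1→Port: bottleneck 5, flow now 5.
Augment Depot→HubB→Jct1→Port: bottleneck 4, flow now 9.
No augmenting path remains; maximum flow = 9.
By max-flow min-cut, the minimum cut capacity equals the max flow.
In the residual graph, reachable from Depot: {Depot, Jct2, HubB, Jct1}.
Min-cut edges: Jct1→Port (9); capacity 9 = 9.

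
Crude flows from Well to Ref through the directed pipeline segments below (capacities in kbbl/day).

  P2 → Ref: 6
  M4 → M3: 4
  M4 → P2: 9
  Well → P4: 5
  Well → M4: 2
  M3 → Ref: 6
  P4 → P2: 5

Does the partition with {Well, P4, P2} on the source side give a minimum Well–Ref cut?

No — its capacity is 8, but the minimum cut has capacity 7.

Given cut capacity: 2 + 6 = 8.
Augment Well→P4→P2→Ref: bottleneck 5, flow now 5.
Augment Well→M4→M3→Ref: bottleneck 2, flow now 7.
No augmenting path remains; maximum flow = 7.
In the residual graph, reachable from Well: {Well}.
Min-cut edges: Well→P4 (5), Well→M4 (2); capacity 5 + 2 = 7.
Cut capacity 8 exceeds the max flow 7, so it is not minimum.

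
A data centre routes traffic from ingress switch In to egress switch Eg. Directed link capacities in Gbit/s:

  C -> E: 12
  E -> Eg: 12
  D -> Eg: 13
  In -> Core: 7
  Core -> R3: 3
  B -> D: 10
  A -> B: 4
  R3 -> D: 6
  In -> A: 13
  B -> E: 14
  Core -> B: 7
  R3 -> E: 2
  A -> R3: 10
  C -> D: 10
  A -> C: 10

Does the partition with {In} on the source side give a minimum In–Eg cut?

Given cut capacity: 7 + 13 = 20.
Augment In→Core→B→D→Eg: bottleneck 7, flow now 7.
Augment In→A→B→D→Eg: bottleneck 3, flow now 10.
Augment In→A→B→E→Eg: bottleneck 1, flow now 11.
Augment In→A→C→D→Eg: bottleneck 3, flow now 14.
Augment In→A→C→E→Eg: bottleneck 6, flow now 20.
No augmenting path remains; maximum flow = 20.
Cut capacity 20 equals the max flow, so it is a minimum cut.

Yes — it is a minimum cut (capacity 20).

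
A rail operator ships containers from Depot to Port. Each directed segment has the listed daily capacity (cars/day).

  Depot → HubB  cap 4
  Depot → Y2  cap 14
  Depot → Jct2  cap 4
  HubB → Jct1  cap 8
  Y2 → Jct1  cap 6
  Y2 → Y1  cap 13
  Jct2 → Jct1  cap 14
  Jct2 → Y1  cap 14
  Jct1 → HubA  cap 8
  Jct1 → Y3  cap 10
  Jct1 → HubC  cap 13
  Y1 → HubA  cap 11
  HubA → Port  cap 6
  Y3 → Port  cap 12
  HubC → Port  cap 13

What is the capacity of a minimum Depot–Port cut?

Augment Depot→HubB→Jct1→HubA→Port: bottleneck 4, flow now 4.
Augment Depot→Y2→Jct1→HubA→Port: bottleneck 2, flow now 6.
Augment Depot→Y2→Jct1→Y3→Port: bottleneck 4, flow now 10.
Augment Depot→Jct2→Jct1→Y3→Port: bottleneck 4, flow now 14.
Augment Depot→Y2→Y1→HubA→Jct1→Y3→Port: bottleneck 2, flow now 16. (uses reverse residual edge)
Augment Depot→Y2→Y1→HubA→Jct1→HubC→Port: bottleneck 4, flow now 20. (uses reverse residual edge)
No augmenting path remains; maximum flow = 20.
By max-flow min-cut, the minimum cut capacity equals the max flow.
In the residual graph, reachable from Depot: {Depot, Y2, Y1, HubA}.
Min-cut edges: Depot→HubB (4), Depot→Jct2 (4), Y2→Jct1 (6), HubA→Port (6); capacity 4 + 4 + 6 + 6 = 20.

20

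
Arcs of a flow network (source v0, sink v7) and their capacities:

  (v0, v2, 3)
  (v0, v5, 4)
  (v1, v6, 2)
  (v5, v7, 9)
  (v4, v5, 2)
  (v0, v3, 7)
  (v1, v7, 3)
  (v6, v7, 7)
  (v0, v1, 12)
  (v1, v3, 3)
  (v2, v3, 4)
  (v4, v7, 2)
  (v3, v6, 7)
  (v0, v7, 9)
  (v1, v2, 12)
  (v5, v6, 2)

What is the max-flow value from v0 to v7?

23

Augment v0→v7: bottleneck 9, flow now 9.
Augment v0→v1→v7: bottleneck 3, flow now 12.
Augment v0→v5→v7: bottleneck 4, flow now 16.
Augment v0→v1→v6→v7: bottleneck 2, flow now 18.
Augment v0→v3→v6→v7: bottleneck 5, flow now 23.
No augmenting path remains; maximum flow = 23.
In the residual graph, reachable from v0: {v0, v1, v2, v3, v6}.
Min-cut edges: v0→v5 (4), v0→v7 (9), v1→v7 (3), v6→v7 (7); capacity 4 + 9 + 3 + 7 = 23.
This cut is saturated, so no flow can exceed 23.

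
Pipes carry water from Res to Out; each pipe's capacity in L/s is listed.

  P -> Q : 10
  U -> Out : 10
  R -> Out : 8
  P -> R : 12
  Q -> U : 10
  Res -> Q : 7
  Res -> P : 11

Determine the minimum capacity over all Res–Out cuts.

Augment Res→P→R→Out: bottleneck 8, flow now 8.
Augment Res→Q→U→Out: bottleneck 7, flow now 15.
Augment Res→P→Q→U→Out: bottleneck 3, flow now 18.
No augmenting path remains; maximum flow = 18.
By max-flow min-cut, the minimum cut capacity equals the max flow.
In the residual graph, reachable from Res: {Res}.
Min-cut edges: Res→P (11), Res→Q (7); capacity 11 + 7 = 18.

18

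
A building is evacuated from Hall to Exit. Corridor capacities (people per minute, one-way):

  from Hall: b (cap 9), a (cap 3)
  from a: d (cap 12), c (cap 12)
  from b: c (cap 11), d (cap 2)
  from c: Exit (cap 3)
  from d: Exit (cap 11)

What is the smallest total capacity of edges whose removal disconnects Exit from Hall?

8

Augment Hall→a→c→Exit: bottleneck 3, flow now 3.
Augment Hall→b→d→Exit: bottleneck 2, flow now 5.
Augment Hall→b→c→a→d→Exit: bottleneck 3, flow now 8. (uses reverse residual edge)
No augmenting path remains; maximum flow = 8.
By max-flow min-cut, the minimum cut capacity equals the max flow.
In the residual graph, reachable from Hall: {Hall, b, c}.
Min-cut edges: Hall→a (3), b→d (2), c→Exit (3); capacity 3 + 2 + 3 = 8.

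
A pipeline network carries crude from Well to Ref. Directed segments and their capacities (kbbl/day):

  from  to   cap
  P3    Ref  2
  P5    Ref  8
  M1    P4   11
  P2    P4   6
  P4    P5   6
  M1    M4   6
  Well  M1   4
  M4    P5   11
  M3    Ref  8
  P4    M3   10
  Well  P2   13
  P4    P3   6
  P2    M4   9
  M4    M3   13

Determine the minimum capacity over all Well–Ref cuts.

Augment Well→P2→P4→M3→Ref: bottleneck 6, flow now 6.
Augment Well→P2→M4→M3→Ref: bottleneck 2, flow now 8.
Augment Well→P2→M4→P5→Ref: bottleneck 5, flow now 13.
Augment Well→M1→P4→P3→Ref: bottleneck 2, flow now 15.
Augment Well→M1→P4→P5→Ref: bottleneck 2, flow now 17.
No augmenting path remains; maximum flow = 17.
By max-flow min-cut, the minimum cut capacity equals the max flow.
In the residual graph, reachable from Well: {Well}.
Min-cut edges: Well→P2 (13), Well→M1 (4); capacity 13 + 4 = 17.

17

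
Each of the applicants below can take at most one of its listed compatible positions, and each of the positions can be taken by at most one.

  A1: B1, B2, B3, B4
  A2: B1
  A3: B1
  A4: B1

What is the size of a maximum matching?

Unit-capacity flow: source→left, listed edges, right→sink; max matching = max flow.
Augmenting path A1→B1 (+1); matched 1.
Augmenting path A2→B1→A1→B2 (+1); matched 2.
No augmenting path remains; maximum matching = 2.
König certificate: {A1, B1} is a vertex cover of size 2 (every listed pair touches it), so no matching can be larger.

2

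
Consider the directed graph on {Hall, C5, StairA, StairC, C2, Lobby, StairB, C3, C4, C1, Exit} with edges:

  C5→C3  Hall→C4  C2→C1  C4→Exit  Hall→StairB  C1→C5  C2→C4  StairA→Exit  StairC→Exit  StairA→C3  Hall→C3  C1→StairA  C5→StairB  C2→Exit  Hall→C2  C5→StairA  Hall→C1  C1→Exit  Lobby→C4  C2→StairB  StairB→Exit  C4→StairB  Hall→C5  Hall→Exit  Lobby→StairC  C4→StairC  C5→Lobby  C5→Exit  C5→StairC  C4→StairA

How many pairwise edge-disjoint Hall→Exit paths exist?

6

Assign every edge capacity 1; by Menger, the answer equals the max flow.
Path Hall→Exit (+1); total 1.
Path Hall→C5→Exit (+1); total 2.
Path Hall→C2→Exit (+1); total 3.
Path Hall→StairB→Exit (+1); total 4.
Path Hall→C4→Exit (+1); total 5.
Path Hall→C1→Exit (+1); total 6.
No residual Hall→Exit path; max flow = 6.
Certifying cut of size 6: {Hall→C1, Hall→C2, Hall→C4, Hall→C5, Hall→Exit, Hall→StairB}.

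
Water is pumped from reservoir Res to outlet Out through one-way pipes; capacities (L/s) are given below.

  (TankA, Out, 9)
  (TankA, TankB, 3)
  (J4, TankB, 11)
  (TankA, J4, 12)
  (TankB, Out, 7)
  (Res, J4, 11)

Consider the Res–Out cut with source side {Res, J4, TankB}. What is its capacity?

7

Edges leaving {Res, J4, TankB}: TankB→Out (7).
Cut capacity = 7 = 7.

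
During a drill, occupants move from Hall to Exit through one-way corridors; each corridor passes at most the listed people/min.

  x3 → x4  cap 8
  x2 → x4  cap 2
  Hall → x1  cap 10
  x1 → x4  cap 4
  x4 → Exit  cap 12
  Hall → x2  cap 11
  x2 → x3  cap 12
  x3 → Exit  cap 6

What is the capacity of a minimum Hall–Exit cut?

15

Augment Hall→x1→x4→Exit: bottleneck 4, flow now 4.
Augment Hall→x2→x3→Exit: bottleneck 6, flow now 10.
Augment Hall→x2→x4→Exit: bottleneck 2, flow now 12.
Augment Hall→x2→x3→x4→Exit: bottleneck 3, flow now 15.
No augmenting path remains; maximum flow = 15.
By max-flow min-cut, the minimum cut capacity equals the max flow.
In the residual graph, reachable from Hall: {Hall, x1}.
Min-cut edges: Hall→x2 (11), x1→x4 (4); capacity 11 + 4 = 15.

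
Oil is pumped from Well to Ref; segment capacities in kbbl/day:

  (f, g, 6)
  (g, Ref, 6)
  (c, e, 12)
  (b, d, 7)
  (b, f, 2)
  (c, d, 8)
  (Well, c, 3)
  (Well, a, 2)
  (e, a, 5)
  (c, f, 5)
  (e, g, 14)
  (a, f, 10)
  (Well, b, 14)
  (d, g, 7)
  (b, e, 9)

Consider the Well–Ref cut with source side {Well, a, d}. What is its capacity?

Edges leaving {Well, a, d}: Well→b (14), Well→c (3), a→f (10), d→g (7).
Cut capacity = 14 + 3 + 10 + 7 = 34.

34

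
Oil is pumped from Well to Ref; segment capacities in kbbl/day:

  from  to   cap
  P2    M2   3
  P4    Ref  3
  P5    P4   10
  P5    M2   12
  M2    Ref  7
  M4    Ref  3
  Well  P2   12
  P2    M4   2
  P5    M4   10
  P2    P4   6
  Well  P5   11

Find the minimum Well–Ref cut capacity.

13

Augment Well→P2→M4→Ref: bottleneck 2, flow now 2.
Augment Well→P2→P4→Ref: bottleneck 3, flow now 5.
Augment Well→P2→M2→Ref: bottleneck 3, flow now 8.
Augment Well→P5→M4→Ref: bottleneck 1, flow now 9.
Augment Well→P5→M2→Ref: bottleneck 4, flow now 13.
No augmenting path remains; maximum flow = 13.
By max-flow min-cut, the minimum cut capacity equals the max flow.
In the residual graph, reachable from Well: {Well, P2, P5, M4, P4, M2}.
Min-cut edges: M4→Ref (3), P4→Ref (3), M2→Ref (7); capacity 3 + 3 + 7 = 13.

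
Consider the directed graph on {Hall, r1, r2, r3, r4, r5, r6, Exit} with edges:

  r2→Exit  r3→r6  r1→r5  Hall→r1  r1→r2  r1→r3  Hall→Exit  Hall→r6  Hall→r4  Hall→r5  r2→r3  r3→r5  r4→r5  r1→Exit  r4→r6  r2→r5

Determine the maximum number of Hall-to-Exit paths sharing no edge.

Assign every edge capacity 1; by Menger, the answer equals the max flow.
Path Hall→Exit (+1); total 1.
Path Hall→r1→Exit (+1); total 2.
No residual Hall→Exit path; max flow = 2.
Certifying cut of size 2: {Hall→Exit, Hall→r1}.

2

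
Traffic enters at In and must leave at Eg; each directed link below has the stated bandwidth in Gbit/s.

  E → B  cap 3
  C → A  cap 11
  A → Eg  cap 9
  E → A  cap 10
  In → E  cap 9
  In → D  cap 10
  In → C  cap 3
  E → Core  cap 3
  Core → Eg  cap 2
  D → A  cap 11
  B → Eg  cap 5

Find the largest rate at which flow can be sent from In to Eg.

Augment In→E→Core→Eg: bottleneck 2, flow now 2.
Augment In→E→B→Eg: bottleneck 3, flow now 5.
Augment In→E→A→Eg: bottleneck 4, flow now 9.
Augment In→C→A→Eg: bottleneck 3, flow now 12.
Augment In→D→A→Eg: bottleneck 2, flow now 14.
No augmenting path remains; maximum flow = 14.
In the residual graph, reachable from In: {In, E, C, D, Core, A}.
Min-cut edges: E→B (3), Core→Eg (2), A→Eg (9); capacity 3 + 2 + 9 = 14.
This cut is saturated, so no flow can exceed 14.

14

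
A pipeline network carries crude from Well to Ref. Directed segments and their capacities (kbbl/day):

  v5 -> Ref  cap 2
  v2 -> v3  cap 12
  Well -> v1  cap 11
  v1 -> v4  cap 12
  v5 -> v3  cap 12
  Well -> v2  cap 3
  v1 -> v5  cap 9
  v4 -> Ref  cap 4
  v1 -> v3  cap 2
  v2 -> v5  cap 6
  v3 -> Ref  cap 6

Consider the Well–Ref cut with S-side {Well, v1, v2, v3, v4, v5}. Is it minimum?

Given cut capacity: 6 + 4 + 2 = 12.
Augment Well→v1→v3→Ref: bottleneck 2, flow now 2.
Augment Well→v1→v4→Ref: bottleneck 4, flow now 6.
Augment Well→v1→v5→Ref: bottleneck 2, flow now 8.
Augment Well→v2→v3→Ref: bottleneck 3, flow now 11.
Augment Well→v1→v5→v3→Ref: bottleneck 1, flow now 12.
No augmenting path remains; maximum flow = 12.
Cut capacity 12 equals the max flow, so it is a minimum cut.

Yes — it is a minimum cut (capacity 12).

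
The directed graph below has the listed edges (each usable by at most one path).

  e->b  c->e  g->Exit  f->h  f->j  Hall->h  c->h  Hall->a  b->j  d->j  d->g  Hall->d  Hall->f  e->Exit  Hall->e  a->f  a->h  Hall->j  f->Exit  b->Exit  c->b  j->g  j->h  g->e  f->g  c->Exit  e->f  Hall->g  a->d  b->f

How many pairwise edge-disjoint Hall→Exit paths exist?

4

Assign every edge capacity 1; by Menger, the answer equals the max flow.
Path Hall→e→Exit (+1); total 1.
Path Hall→f→Exit (+1); total 2.
Path Hall→g→Exit (+1); total 3.
Path Hall→d→g→e→b→Exit (+1); total 4.
No residual Hall→Exit path; max flow = 4.
Certifying cut of size 4: {Hall→e, f→Exit, g→Exit, g→e}.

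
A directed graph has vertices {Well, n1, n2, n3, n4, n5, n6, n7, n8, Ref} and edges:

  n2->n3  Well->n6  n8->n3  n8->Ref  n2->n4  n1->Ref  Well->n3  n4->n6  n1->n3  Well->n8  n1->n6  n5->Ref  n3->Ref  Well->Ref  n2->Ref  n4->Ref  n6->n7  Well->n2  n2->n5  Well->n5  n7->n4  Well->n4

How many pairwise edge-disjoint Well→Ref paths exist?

6

Assign every edge capacity 1; by Menger, the answer equals the max flow.
Path Well→Ref (+1); total 1.
Path Well→n2→Ref (+1); total 2.
Path Well→n3→Ref (+1); total 3.
Path Well→n4→Ref (+1); total 4.
Path Well→n5→Ref (+1); total 5.
Path Well→n8→Ref (+1); total 6.
No residual Well→Ref path; max flow = 6.
Certifying cut of size 6: {Well→Ref, Well→n2, Well→n3, Well→n5, Well→n8, n4→Ref}.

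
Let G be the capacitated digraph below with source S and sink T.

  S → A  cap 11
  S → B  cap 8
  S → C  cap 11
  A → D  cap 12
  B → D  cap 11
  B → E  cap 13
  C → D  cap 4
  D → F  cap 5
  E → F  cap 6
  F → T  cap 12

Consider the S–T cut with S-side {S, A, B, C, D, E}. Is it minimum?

Given cut capacity: 5 + 6 = 11.
Augment S→A→D→F→T: bottleneck 5, flow now 5.
Augment S→B→E→F→T: bottleneck 6, flow now 11.
No augmenting path remains; maximum flow = 11.
Cut capacity 11 equals the max flow, so it is a minimum cut.

Yes — it is a minimum cut (capacity 11).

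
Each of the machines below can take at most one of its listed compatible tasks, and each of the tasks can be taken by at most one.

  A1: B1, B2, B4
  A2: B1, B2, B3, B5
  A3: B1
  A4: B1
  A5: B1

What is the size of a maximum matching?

3

Unit-capacity flow: source→left, listed edges, right→sink; max matching = max flow.
Augmenting path A1→B1 (+1); matched 1.
Augmenting path A2→B2 (+1); matched 2.
Augmenting path A3→B1→A1→B4 (+1); matched 3.
No augmenting path remains; maximum matching = 3.
König certificate: {A1, A2, B1} is a vertex cover of size 3 (every listed pair touches it), so no matching can be larger.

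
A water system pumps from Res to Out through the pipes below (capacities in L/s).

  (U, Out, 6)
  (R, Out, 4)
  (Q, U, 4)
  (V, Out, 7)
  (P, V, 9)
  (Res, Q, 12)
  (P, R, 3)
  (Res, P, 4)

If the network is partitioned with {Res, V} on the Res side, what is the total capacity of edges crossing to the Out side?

23

Edges leaving {Res, V}: Res→P (4), Res→Q (12), V→Out (7).
Cut capacity = 4 + 12 + 7 = 23.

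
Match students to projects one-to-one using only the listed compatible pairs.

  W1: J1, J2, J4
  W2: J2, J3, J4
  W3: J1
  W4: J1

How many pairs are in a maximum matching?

Unit-capacity flow: source→left, listed edges, right→sink; max matching = max flow.
Augmenting path W1→J1 (+1); matched 1.
Augmenting path W2→J2 (+1); matched 2.
Augmenting path W3→J1→W1→J4 (+1); matched 3.
No augmenting path remains; maximum matching = 3.
König certificate: {W1, W2, J1} is a vertex cover of size 3 (every listed pair touches it), so no matching can be larger.

3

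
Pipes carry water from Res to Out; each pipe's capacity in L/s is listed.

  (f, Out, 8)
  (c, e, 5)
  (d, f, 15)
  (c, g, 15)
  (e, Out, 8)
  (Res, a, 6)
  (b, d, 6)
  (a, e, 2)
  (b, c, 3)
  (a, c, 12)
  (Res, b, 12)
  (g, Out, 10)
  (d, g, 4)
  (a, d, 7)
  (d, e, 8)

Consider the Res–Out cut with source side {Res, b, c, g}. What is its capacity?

27

Edges leaving {Res, b, c, g}: Res→a (6), b→d (6), c→e (5), g→Out (10).
Cut capacity = 6 + 6 + 5 + 10 = 27.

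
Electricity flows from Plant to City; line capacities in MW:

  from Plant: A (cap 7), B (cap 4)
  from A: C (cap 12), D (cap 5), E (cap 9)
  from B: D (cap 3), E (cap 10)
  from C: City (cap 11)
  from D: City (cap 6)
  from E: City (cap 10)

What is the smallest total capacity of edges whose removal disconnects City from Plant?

Augment Plant→A→C→City: bottleneck 7, flow now 7.
Augment Plant→B→D→City: bottleneck 3, flow now 10.
Augment Plant→B→E→City: bottleneck 1, flow now 11.
No augmenting path remains; maximum flow = 11.
By max-flow min-cut, the minimum cut capacity equals the max flow.
In the residual graph, reachable from Plant: {Plant}.
Min-cut edges: Plant→A (7), Plant→B (4); capacity 7 + 4 = 11.

11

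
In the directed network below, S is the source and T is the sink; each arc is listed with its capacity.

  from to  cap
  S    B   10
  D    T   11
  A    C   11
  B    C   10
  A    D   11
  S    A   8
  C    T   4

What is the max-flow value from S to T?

12

Augment S→A→C→T: bottleneck 4, flow now 4.
Augment S→A→D→T: bottleneck 4, flow now 8.
Augment S→B→C→A→D→T: bottleneck 4, flow now 12. (uses reverse residual edge)
No augmenting path remains; maximum flow = 12.
In the residual graph, reachable from S: {S, B, C}.
Min-cut edges: S→A (8), C→T (4); capacity 8 + 4 = 12.
This cut is saturated, so no flow can exceed 12.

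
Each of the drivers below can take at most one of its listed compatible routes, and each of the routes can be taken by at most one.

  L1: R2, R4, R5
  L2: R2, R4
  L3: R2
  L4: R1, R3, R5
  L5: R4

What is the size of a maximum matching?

Unit-capacity flow: source→left, listed edges, right→sink; max matching = max flow.
Augmenting path L1→R2 (+1); matched 1.
Augmenting path L2→R4 (+1); matched 2.
Augmenting path L4→R1 (+1); matched 3.
Augmenting path L3→R2→L1→R5 (+1); matched 4.
No augmenting path remains; maximum matching = 4.
König certificate: {L1, L4, R2, R4} is a vertex cover of size 4 (every listed pair touches it), so no matching can be larger.

4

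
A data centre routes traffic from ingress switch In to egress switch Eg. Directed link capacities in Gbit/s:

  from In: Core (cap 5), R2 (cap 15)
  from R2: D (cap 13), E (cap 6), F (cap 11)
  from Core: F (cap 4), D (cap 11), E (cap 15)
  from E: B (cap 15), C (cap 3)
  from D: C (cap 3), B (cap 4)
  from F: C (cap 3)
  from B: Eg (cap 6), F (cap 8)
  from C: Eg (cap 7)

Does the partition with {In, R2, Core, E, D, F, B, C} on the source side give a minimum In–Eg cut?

Given cut capacity: 6 + 7 = 13.
Augment In→R2→E→B→Eg: bottleneck 6, flow now 6.
Augment In→R2→D→C→Eg: bottleneck 3, flow now 9.
Augment In→R2→F→C→Eg: bottleneck 3, flow now 12.
Augment In→Core→E→C→Eg: bottleneck 1, flow now 13.
No augmenting path remains; maximum flow = 13.
Cut capacity 13 equals the max flow, so it is a minimum cut.

Yes — it is a minimum cut (capacity 13).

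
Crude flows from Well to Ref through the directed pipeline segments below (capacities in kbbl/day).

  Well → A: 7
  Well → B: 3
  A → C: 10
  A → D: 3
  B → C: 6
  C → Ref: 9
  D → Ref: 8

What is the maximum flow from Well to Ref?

Augment Well→A→C→Ref: bottleneck 7, flow now 7.
Augment Well→B→C→Ref: bottleneck 2, flow now 9.
Augment Well→B→C→A→D→Ref: bottleneck 1, flow now 10. (uses reverse residual edge)
No augmenting path remains; maximum flow = 10.
In the residual graph, reachable from Well: {Well}.
Min-cut edges: Well→A (7), Well→B (3); capacity 7 + 3 = 10.
This cut is saturated, so no flow can exceed 10.

10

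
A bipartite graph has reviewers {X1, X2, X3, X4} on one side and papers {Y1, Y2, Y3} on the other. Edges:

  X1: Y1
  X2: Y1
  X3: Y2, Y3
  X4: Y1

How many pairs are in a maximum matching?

2

Unit-capacity flow: source→left, listed edges, right→sink; max matching = max flow.
Augmenting path X1→Y1 (+1); matched 1.
Augmenting path X3→Y2 (+1); matched 2.
No augmenting path remains; maximum matching = 2.
König certificate: {X3, Y1} is a vertex cover of size 2 (every listed pair touches it), so no matching can be larger.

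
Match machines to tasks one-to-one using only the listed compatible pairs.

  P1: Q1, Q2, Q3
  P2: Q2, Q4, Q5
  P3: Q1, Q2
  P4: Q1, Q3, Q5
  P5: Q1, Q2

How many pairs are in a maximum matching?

Unit-capacity flow: source→left, listed edges, right→sink; max matching = max flow.
Augmenting path P1→Q1 (+1); matched 1.
Augmenting path P2→Q2 (+1); matched 2.
Augmenting path P4→Q3 (+1); matched 3.
Augmenting path P3→Q2→P2→Q4 (+1); matched 4.
Augmenting path P5→Q1→P1→Q3→P4→Q5 (+1); matched 5.
No augmenting path remains; maximum matching = 5.
König certificate: {P1, P2, P3, P4, P5} is a vertex cover of size 5 (every listed pair touches it), so no matching can be larger.

5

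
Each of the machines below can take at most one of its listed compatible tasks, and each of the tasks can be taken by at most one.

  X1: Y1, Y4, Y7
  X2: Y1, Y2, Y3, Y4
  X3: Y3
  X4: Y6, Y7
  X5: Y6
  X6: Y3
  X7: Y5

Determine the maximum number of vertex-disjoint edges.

6

Unit-capacity flow: source→left, listed edges, right→sink; max matching = max flow.
Augmenting path X1→Y1 (+1); matched 1.
Augmenting path X2→Y2 (+1); matched 2.
Augmenting path X3→Y3 (+1); matched 3.
Augmenting path X4→Y6 (+1); matched 4.
Augmenting path X7→Y5 (+1); matched 5.
Augmenting path X5→Y6→X4→Y7 (+1); matched 6.
No augmenting path remains; maximum matching = 6.
König certificate: {X1, X2, X4, X5, X7, Y3} is a vertex cover of size 6 (every listed pair touches it), so no matching can be larger.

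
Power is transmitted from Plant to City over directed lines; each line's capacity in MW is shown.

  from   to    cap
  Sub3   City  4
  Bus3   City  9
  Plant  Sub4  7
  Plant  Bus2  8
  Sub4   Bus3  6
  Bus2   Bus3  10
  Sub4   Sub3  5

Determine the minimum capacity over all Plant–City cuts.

Augment Plant→Bus2→Bus3→City: bottleneck 8, flow now 8.
Augment Plant→Sub4→Sub3→City: bottleneck 4, flow now 12.
Augment Plant→Sub4→Bus3→City: bottleneck 1, flow now 13.
No augmenting path remains; maximum flow = 13.
By max-flow min-cut, the minimum cut capacity equals the max flow.
In the residual graph, reachable from Plant: {Plant, Bus2, Sub4, Sub3, Bus3}.
Min-cut edges: Sub3→City (4), Bus3→City (9); capacity 4 + 9 = 13.

13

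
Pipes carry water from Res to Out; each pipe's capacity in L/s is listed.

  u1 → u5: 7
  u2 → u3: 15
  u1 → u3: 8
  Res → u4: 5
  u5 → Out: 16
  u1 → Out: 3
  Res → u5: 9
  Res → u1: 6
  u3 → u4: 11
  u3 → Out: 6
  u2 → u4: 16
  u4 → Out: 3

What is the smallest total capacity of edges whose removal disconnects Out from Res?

Augment Res→u1→Out: bottleneck 3, flow now 3.
Augment Res→u4→Out: bottleneck 3, flow now 6.
Augment Res→u5→Out: bottleneck 9, flow now 15.
Augment Res→u1→u3→Out: bottleneck 3, flow now 18.
No augmenting path remains; maximum flow = 18.
By max-flow min-cut, the minimum cut capacity equals the max flow.
In the residual graph, reachable from Res: {Res, u4}.
Min-cut edges: Res→u1 (6), Res→u5 (9), u4→Out (3); capacity 6 + 9 + 3 = 18.

18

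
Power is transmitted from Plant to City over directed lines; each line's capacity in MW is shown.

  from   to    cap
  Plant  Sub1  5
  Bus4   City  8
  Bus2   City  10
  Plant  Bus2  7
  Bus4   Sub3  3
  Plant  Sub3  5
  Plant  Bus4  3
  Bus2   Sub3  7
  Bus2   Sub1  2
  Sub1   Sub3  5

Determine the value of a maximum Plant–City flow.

Augment Plant→Bus4→City: bottleneck 3, flow now 3.
Augment Plant→Bus2→City: bottleneck 7, flow now 10.
No augmenting path remains; maximum flow = 10.
In the residual graph, reachable from Plant: {Plant, Sub1, Sub3}.
Min-cut edges: Plant→Bus4 (3), Plant→Bus2 (7); capacity 3 + 7 = 10.
This cut is saturated, so no flow can exceed 10.

10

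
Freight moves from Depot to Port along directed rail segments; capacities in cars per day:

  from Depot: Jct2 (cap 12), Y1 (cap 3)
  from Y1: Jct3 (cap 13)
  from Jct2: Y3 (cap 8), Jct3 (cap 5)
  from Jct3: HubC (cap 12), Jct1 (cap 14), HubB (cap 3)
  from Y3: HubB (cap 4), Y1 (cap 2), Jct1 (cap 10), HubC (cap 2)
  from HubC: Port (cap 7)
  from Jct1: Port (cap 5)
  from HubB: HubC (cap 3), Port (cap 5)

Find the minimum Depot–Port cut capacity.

15

Augment Depot→Y1→Jct3→HubC→Port: bottleneck 3, flow now 3.
Augment Depot→Jct2→Jct3→HubC→Port: bottleneck 4, flow now 7.
Augment Depot→Jct2→Jct3→Jct1→Port: bottleneck 1, flow now 8.
Augment Depot→Jct2→Y3→Jct1→Port: bottleneck 4, flow now 12.
Augment Depot→Jct2→Y3→HubB→Port: bottleneck 3, flow now 15.
No augmenting path remains; maximum flow = 15.
By max-flow min-cut, the minimum cut capacity equals the max flow.
In the residual graph, reachable from Depot: {Depot}.
Min-cut edges: Depot→Y1 (3), Depot→Jct2 (12); capacity 3 + 12 = 15.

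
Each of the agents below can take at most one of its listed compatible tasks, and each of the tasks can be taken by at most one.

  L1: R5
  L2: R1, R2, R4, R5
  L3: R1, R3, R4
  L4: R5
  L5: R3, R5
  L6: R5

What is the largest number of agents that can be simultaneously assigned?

Unit-capacity flow: source→left, listed edges, right→sink; max matching = max flow.
Augmenting path L1→R5 (+1); matched 1.
Augmenting path L2→R1 (+1); matched 2.
Augmenting path L3→R3 (+1); matched 3.
Augmenting path L5→R3→L3→R4 (+1); matched 4.
No augmenting path remains; maximum matching = 4.
König certificate: {L2, L3, L5, R5} is a vertex cover of size 4 (every listed pair touches it), so no matching can be larger.

4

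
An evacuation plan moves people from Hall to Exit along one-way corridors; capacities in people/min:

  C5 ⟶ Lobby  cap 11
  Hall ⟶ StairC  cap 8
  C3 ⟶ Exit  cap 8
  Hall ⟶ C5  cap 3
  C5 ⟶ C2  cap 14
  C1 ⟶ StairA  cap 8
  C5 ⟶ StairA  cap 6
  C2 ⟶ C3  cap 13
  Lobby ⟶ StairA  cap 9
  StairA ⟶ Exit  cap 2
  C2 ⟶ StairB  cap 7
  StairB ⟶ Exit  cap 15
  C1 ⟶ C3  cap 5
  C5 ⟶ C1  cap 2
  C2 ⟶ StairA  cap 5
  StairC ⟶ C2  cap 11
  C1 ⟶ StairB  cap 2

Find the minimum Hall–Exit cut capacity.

Augment Hall→C5→StairA→Exit: bottleneck 2, flow now 2.
Augment Hall→StairC→C2→StairB→Exit: bottleneck 7, flow now 9.
Augment Hall→StairC→C2→C3→Exit: bottleneck 1, flow now 10.
Augment Hall→C5→C2→C3→Exit: bottleneck 1, flow now 11.
No augmenting path remains; maximum flow = 11.
By max-flow min-cut, the minimum cut capacity equals the max flow.
In the residual graph, reachable from Hall: {Hall}.
Min-cut edges: Hall→StairC (8), Hall→C5 (3); capacity 8 + 3 = 11.

11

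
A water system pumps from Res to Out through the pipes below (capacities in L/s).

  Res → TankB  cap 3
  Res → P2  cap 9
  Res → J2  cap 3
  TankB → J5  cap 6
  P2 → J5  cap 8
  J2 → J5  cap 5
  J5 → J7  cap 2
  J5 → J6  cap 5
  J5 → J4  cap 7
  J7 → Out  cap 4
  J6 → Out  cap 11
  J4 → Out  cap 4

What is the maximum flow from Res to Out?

11

Augment Res→TankB→J5→J7→Out: bottleneck 2, flow now 2.
Augment Res→TankB→J5→J6→Out: bottleneck 1, flow now 3.
Augment Res→P2→J5→J6→Out: bottleneck 4, flow now 7.
Augment Res→P2→J5→J4→Out: bottleneck 4, flow now 11.
No augmenting path remains; maximum flow = 11.
In the residual graph, reachable from Res: {Res, TankB, P2, J2, J5, J4}.
Min-cut edges: J5→J7 (2), J5→J6 (5), J4→Out (4); capacity 2 + 5 + 4 = 11.
This cut is saturated, so no flow can exceed 11.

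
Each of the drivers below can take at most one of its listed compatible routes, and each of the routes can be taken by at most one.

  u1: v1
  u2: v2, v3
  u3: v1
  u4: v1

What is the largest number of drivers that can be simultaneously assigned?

Unit-capacity flow: source→left, listed edges, right→sink; max matching = max flow.
Augmenting path u1→v1 (+1); matched 1.
Augmenting path u2→v2 (+1); matched 2.
No augmenting path remains; maximum matching = 2.
König certificate: {u2, v1} is a vertex cover of size 2 (every listed pair touches it), so no matching can be larger.

2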